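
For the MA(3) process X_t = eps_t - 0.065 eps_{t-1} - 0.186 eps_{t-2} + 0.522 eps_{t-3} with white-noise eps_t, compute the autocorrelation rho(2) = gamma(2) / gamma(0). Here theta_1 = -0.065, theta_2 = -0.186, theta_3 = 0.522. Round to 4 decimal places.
\rho(2) = -0.1677

For an MA(q) process with theta_0 = 1, the autocovariance is
  gamma(k) = sigma^2 * sum_{i=0..q-k} theta_i * theta_{i+k},
and rho(k) = gamma(k) / gamma(0). Sigma^2 cancels.
  numerator   = (1)*(-0.186) + (-0.065)*(0.522) = -0.21993.
  denominator = (1)^2 + (-0.065)^2 + (-0.186)^2 + (0.522)^2 = 1.311305.
  rho(2) = -0.21993 / 1.311305 = -0.1677.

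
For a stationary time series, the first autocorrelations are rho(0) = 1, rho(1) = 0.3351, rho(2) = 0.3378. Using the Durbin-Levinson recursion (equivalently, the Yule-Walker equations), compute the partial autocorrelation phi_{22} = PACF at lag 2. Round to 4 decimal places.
\phi_{22} = 0.2540

The PACF at lag k is phi_{kk}, the last component of the solution
to the Yule-Walker system G_k phi = r_k where
  (G_k)_{ij} = rho(|i - j|), (r_k)_i = rho(i), i,j = 1..k.
Equivalently, Durbin-Levinson gives phi_{kk} iteratively:
  phi_{11} = rho(1)
  phi_{kk} = [rho(k) - sum_{j=1..k-1} phi_{k-1,j} rho(k-j)]
            / [1 - sum_{j=1..k-1} phi_{k-1,j} rho(j)],
  phi_{k,j} = phi_{k-1,j} - phi_{kk} phi_{k-1,k-j},  j = 1..k-1.
Step k = 1:
  phi_11 = rho(1) = 0.3351.
Step k = 2:
  phi_22 = [rho(2) - phi_11 rho(1)] / [1 - phi_11 rho(1)] = [0.3378 - (0.3351)(0.3351)] / [1 - (0.3351)(0.3351)]
         = 0.22550799 / 0.88770799 = 0.254.
Therefore phi_{22} = 0.2540.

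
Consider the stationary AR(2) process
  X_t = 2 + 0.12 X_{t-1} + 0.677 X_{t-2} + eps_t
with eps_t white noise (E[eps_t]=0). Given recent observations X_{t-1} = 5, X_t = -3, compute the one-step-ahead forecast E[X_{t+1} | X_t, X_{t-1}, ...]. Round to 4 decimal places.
E[X_{t+1} \mid \mathcal F_t] = 5.0250

For an AR(p) model X_t = c + sum_i phi_i X_{t-i} + eps_t, the
one-step-ahead conditional mean is
  E[X_{t+1} | X_t, ...] = c + sum_i phi_i X_{t+1-i}.
Substitute known values:
  E[X_{t+1} | ...] = 2 + (0.12) * (-3) + (0.677) * (5)
                   = 5.0250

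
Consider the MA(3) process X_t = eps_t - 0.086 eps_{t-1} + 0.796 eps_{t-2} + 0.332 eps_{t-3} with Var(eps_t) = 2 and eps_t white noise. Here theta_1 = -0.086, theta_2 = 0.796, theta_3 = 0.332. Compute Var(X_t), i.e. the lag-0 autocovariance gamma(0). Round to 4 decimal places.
\gamma(0) = 3.5025

For an MA(q) process X_t = eps_t + sum_i theta_i eps_{t-i} with
Var(eps_t) = sigma^2, the variance is
  gamma(0) = sigma^2 * (1 + sum_i theta_i^2).
  sum_i theta_i^2 = (-0.086)^2 + (0.796)^2 + (0.332)^2 = 0.007396 + 0.633616 + 0.110224 = 0.751236.
  gamma(0) = 2 * (1 + 0.751236) = 2 * 1.751236 = 3.502472, which rounds to 3.5025.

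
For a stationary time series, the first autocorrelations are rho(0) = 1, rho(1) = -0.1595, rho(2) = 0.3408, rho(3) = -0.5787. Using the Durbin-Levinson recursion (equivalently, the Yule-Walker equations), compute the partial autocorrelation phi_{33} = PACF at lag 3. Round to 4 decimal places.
\phi_{33} = -0.5620

The PACF at lag k is phi_{kk}, the last component of the solution
to the Yule-Walker system G_k phi = r_k where
  (G_k)_{ij} = rho(|i - j|), (r_k)_i = rho(i), i,j = 1..k.
Equivalently, Durbin-Levinson gives phi_{kk} iteratively:
  phi_{11} = rho(1)
  phi_{kk} = [rho(k) - sum_{j=1..k-1} phi_{k-1,j} rho(k-j)]
            / [1 - sum_{j=1..k-1} phi_{k-1,j} rho(j)],
  phi_{k,j} = phi_{k-1,j} - phi_{kk} phi_{k-1,k-j},  j = 1..k-1.
Step k = 1:
  phi_11 = rho(1) = -0.1595.
Step k = 2:
  phi_22 = [rho(2) - phi_11 rho(1)] / [1 - phi_11 rho(1)] = [0.3408 - (-0.1595)(-0.1595)] / [1 - (-0.1595)(-0.1595)]
         = 0.31535975 / 0.97455975 = 0.323592.
  Update: phi_21 = phi_11 - phi_22 phi_11 = -0.1595 - (0.323592)(-0.1595) = -0.107887.
Step k = 3:
  phi_33 = [rho(3) - phi_21 rho(2) - phi_22 rho(1)] / [1 - phi_21 rho(1) - phi_22 rho(2)]
    numerator   = -0.5787 - (-0.107887)(0.3408) - (0.323592)(-0.1595) = -0.49031916
    denominator = 1 - (-0.107887)(-0.1595) - (0.323592)(0.3408) = 0.87251185
  phi_33 = -0.49031916 / 0.87251185 = -0.562.
Therefore phi_{33} = -0.5620.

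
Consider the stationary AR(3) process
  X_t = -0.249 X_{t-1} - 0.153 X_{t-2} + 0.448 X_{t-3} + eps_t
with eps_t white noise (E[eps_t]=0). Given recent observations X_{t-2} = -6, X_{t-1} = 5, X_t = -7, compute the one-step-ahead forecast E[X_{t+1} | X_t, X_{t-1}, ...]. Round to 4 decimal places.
E[X_{t+1} \mid \mathcal F_t] = -1.7100

For an AR(p) model X_t = c + sum_i phi_i X_{t-i} + eps_t, the
one-step-ahead conditional mean is
  E[X_{t+1} | X_t, ...] = c + sum_i phi_i X_{t+1-i}.
Substitute known values:
  E[X_{t+1} | ...] = (-0.249) * (-7) + (-0.153) * (5) + (0.448) * (-6)
                   = -1.7100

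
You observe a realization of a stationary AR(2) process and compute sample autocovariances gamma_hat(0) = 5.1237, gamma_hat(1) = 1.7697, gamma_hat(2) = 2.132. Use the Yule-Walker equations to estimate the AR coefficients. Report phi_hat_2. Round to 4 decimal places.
\hat\phi_{2} = 0.3370

The Yule-Walker equations for an AR(p) process read, in matrix form,
  Gamma_p phi = r_p,   with   (Gamma_p)_{ij} = gamma(|i - j|),
                       (r_p)_i = gamma(i),   i,j = 1..p.
Substitute the sample gammas (Toeplitz matrix and right-hand side of size 2):
  Gamma_p = [[5.1237, 1.7697], [1.7697, 5.1237]]
  r_p     = [1.7697, 2.132]
Written out:
  5.1237 phi_1 + 1.7697 phi_2 = 1.7697
  1.7697 phi_1 + 5.1237 phi_2 = 2.132
Solve by Cramer's rule:
  det = gamma(0)^2 - gamma(1)^2 = (5.1237)^2 - (1.7697)^2 = 26.25230169 - 3.13183809 = 23.1204636
  phi_hat_1 = [gamma(1) gamma(0) - gamma(1) gamma(2)] / det = [(1.7697)(5.1237) - (1.7697)(2.132)] / 23.1204636 = 5.29441149 / 23.1204636 = 0.229
  phi_hat_2 = [gamma(0) gamma(2) - gamma(1)^2] / det = [(5.1237)(2.132) - (1.7697)^2] / 23.1204636 = 7.79189031 / 23.1204636 = 0.337
So phi_hat = [0.2290, 0.3370].
Therefore phi_hat_2 = 0.3370.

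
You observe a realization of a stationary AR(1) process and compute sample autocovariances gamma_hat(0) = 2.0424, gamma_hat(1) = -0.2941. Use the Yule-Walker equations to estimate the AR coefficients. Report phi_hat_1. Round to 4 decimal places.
\hat\phi_{1} = -0.1440

The Yule-Walker equations for an AR(p) process read, in matrix form,
  Gamma_p phi = r_p,   with   (Gamma_p)_{ij} = gamma(|i - j|),
                       (r_p)_i = gamma(i),   i,j = 1..p.
Substitute the sample gammas (Toeplitz matrix and right-hand side of size 1):
  Gamma_p = [[2.0424]]
  r_p     = [-0.2941]
With p = 1 this is the single equation gamma(0) phi_1 = gamma(1):
  phi_hat_1 = gamma(1) / gamma(0) = -0.2941 / 2.0424 = -0.1440.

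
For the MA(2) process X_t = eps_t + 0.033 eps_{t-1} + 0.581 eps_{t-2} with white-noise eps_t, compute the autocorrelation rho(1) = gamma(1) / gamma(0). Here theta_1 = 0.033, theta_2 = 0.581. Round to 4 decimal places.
\rho(1) = 0.0390

For an MA(q) process with theta_0 = 1, the autocovariance is
  gamma(k) = sigma^2 * sum_{i=0..q-k} theta_i * theta_{i+k},
and rho(k) = gamma(k) / gamma(0). Sigma^2 cancels.
  numerator   = (1)*(0.033) + (0.033)*(0.581) = 0.052173.
  denominator = (1)^2 + (0.033)^2 + (0.581)^2 = 1.33865.
  rho(1) = 0.052173 / 1.33865 = 0.0390.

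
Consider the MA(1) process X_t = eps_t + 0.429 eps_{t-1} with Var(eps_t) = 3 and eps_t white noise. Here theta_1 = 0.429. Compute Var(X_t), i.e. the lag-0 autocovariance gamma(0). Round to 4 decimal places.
\gamma(0) = 3.5521

For an MA(q) process X_t = eps_t + sum_i theta_i eps_{t-i} with
Var(eps_t) = sigma^2, the variance is
  gamma(0) = sigma^2 * (1 + sum_i theta_i^2).
  sum_i theta_i^2 = (0.429)^2 = 0.184041.
  gamma(0) = 3 * (1 + 0.184041) = 3 * 1.184041 = 3.552123, which rounds to 3.5521.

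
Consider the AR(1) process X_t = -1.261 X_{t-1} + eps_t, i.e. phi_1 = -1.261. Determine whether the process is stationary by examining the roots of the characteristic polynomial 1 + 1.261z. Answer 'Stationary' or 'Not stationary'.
\text{Not stationary}

The AR(p) characteristic polynomial is P(z) = 1 + 1.261z.
Stationarity requires all roots to lie outside the unit circle, i.e. |z| > 1 for every root.
This is linear in z: 1 + (1.261) z = 0  =>  z = -1/(1.261) = -0.793021,  |z| = 0.793021.
Moduli of all roots: 0.7930.
All moduli strictly greater than 1? No.
Verdict: Not stationary.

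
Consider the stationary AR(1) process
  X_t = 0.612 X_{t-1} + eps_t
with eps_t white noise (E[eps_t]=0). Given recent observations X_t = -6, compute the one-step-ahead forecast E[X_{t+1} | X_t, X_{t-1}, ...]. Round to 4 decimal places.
E[X_{t+1} \mid \mathcal F_t] = -3.6720

For an AR(p) model X_t = c + sum_i phi_i X_{t-i} + eps_t, the
one-step-ahead conditional mean is
  E[X_{t+1} | X_t, ...] = c + sum_i phi_i X_{t+1-i}.
Substitute known values:
  E[X_{t+1} | ...] = (0.612) * (-6)
                   = -3.6720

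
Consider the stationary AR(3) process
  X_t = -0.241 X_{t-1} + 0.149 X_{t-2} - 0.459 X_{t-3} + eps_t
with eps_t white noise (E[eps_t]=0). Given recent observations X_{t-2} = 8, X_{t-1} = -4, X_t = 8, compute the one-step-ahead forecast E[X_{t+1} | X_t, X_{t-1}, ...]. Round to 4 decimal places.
E[X_{t+1} \mid \mathcal F_t] = -6.1960

For an AR(p) model X_t = c + sum_i phi_i X_{t-i} + eps_t, the
one-step-ahead conditional mean is
  E[X_{t+1} | X_t, ...] = c + sum_i phi_i X_{t+1-i}.
Substitute known values:
  E[X_{t+1} | ...] = (-0.241) * (8) + (0.149) * (-4) + (-0.459) * (8)
                   = -6.1960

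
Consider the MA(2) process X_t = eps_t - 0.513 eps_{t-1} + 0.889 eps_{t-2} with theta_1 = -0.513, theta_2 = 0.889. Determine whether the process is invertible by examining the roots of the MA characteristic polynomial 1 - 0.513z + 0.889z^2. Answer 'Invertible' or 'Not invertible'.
\text{Invertible}

The MA(q) characteristic polynomial is P(z) = 1 - 0.513z + 0.889z^2.
Invertibility requires all roots to lie outside the unit circle, i.e. |z| > 1 for every root.
Set 1 + (-0.513) z + (0.889) z^2 = 0, i.e. a z^2 + b z + c = 0 with a = 0.889, b = -0.513, c = 1.
Discriminant D = b^2 - 4ac = (-0.513)^2 - 4*(0.889)*1 = 0.263169 - (3.556) = -3.292831.
D < 0, so the roots are the complex-conjugate pair z = (-b +/- i sqrt(-D)) / (2a) = 0.2885 +/- 1.0206i.
For a conjugate pair |z|^2 = z * conj(z) = (product of roots) = c/a = 1/(0.889) = 1.124859, so |z| = sqrt(1.124859) = 1.0606 for both roots.
Moduli of all roots: 1.0606, 1.0606.
All moduli strictly greater than 1? Yes.
Verdict: Invertible.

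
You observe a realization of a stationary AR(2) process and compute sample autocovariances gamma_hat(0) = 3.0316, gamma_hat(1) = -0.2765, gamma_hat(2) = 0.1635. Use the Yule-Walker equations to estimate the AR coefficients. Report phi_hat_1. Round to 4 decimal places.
\hat\phi_{1} = -0.0870

The Yule-Walker equations for an AR(p) process read, in matrix form,
  Gamma_p phi = r_p,   with   (Gamma_p)_{ij} = gamma(|i - j|),
                       (r_p)_i = gamma(i),   i,j = 1..p.
Substitute the sample gammas (Toeplitz matrix and right-hand side of size 2):
  Gamma_p = [[3.0316, -0.2765], [-0.2765, 3.0316]]
  r_p     = [-0.2765, 0.1635]
Written out:
  3.0316 phi_1 - 0.2765 phi_2 = -0.2765
  -0.2765 phi_1 + 3.0316 phi_2 = 0.1635
Solve by Cramer's rule:
  det = gamma(0)^2 - gamma(1)^2 = (3.0316)^2 - (-0.2765)^2 = 9.19059856 - 0.07645225 = 9.11414631
  phi_hat_1 = [gamma(1) gamma(0) - gamma(1) gamma(2)] / det = [(-0.2765)(3.0316) - (-0.2765)(0.1635)] / 9.11414631 = -0.79302965 / 9.11414631 = -0.087
  phi_hat_2 = [gamma(0) gamma(2) - gamma(1)^2] / det = [(3.0316)(0.1635) - (-0.2765)^2] / 9.11414631 = 0.41921435 / 9.11414631 = 0.046
So phi_hat = [-0.0870, 0.0460].
Therefore phi_hat_1 = -0.0870.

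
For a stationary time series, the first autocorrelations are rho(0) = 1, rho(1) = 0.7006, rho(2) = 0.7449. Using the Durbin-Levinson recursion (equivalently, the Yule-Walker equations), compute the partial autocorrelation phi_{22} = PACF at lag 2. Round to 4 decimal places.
\phi_{22} = 0.4990

The PACF at lag k is phi_{kk}, the last component of the solution
to the Yule-Walker system G_k phi = r_k where
  (G_k)_{ij} = rho(|i - j|), (r_k)_i = rho(i), i,j = 1..k.
Equivalently, Durbin-Levinson gives phi_{kk} iteratively:
  phi_{11} = rho(1)
  phi_{kk} = [rho(k) - sum_{j=1..k-1} phi_{k-1,j} rho(k-j)]
            / [1 - sum_{j=1..k-1} phi_{k-1,j} rho(j)],
  phi_{k,j} = phi_{k-1,j} - phi_{kk} phi_{k-1,k-j},  j = 1..k-1.
Step k = 1:
  phi_11 = rho(1) = 0.7006.
Step k = 2:
  phi_22 = [rho(2) - phi_11 rho(1)] / [1 - phi_11 rho(1)] = [0.7449 - (0.7006)(0.7006)] / [1 - (0.7006)(0.7006)]
         = 0.25405964 / 0.50915964 = 0.499.
Therefore phi_{22} = 0.4990.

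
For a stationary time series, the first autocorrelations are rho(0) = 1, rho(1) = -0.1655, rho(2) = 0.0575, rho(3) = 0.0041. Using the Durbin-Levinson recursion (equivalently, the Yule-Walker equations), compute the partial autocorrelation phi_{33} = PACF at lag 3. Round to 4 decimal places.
\phi_{33} = 0.0190

The PACF at lag k is phi_{kk}, the last component of the solution
to the Yule-Walker system G_k phi = r_k where
  (G_k)_{ij} = rho(|i - j|), (r_k)_i = rho(i), i,j = 1..k.
Equivalently, Durbin-Levinson gives phi_{kk} iteratively:
  phi_{11} = rho(1)
  phi_{kk} = [rho(k) - sum_{j=1..k-1} phi_{k-1,j} rho(k-j)]
            / [1 - sum_{j=1..k-1} phi_{k-1,j} rho(j)],
  phi_{k,j} = phi_{k-1,j} - phi_{kk} phi_{k-1,k-j},  j = 1..k-1.
Step k = 1:
  phi_11 = rho(1) = -0.1655.
Step k = 2:
  phi_22 = [rho(2) - phi_11 rho(1)] / [1 - phi_11 rho(1)] = [0.0575 - (-0.1655)(-0.1655)] / [1 - (-0.1655)(-0.1655)]
         = 0.03010975 / 0.97260975 = 0.030958.
  Update: phi_21 = phi_11 - phi_22 phi_11 = -0.1655 - (0.030958)(-0.1655) = -0.160377.
Step k = 3:
  phi_33 = [rho(3) - phi_21 rho(2) - phi_22 rho(1)] / [1 - phi_21 rho(1) - phi_22 rho(2)]
    numerator   = 0.0041 - (-0.160377)(0.0575) - (0.030958)(-0.1655) = 0.01844515
    denominator = 1 - (-0.160377)(-0.1655) - (0.030958)(0.0575) = 0.97167762
  phi_33 = 0.01844515 / 0.97167762 = 0.019.
Therefore phi_{33} = 0.0190.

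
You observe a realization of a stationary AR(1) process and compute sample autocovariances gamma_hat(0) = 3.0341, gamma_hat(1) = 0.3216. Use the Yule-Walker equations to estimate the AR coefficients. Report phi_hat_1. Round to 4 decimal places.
\hat\phi_{1} = 0.1060

The Yule-Walker equations for an AR(p) process read, in matrix form,
  Gamma_p phi = r_p,   with   (Gamma_p)_{ij} = gamma(|i - j|),
                       (r_p)_i = gamma(i),   i,j = 1..p.
Substitute the sample gammas (Toeplitz matrix and right-hand side of size 1):
  Gamma_p = [[3.0341]]
  r_p     = [0.3216]
With p = 1 this is the single equation gamma(0) phi_1 = gamma(1):
  phi_hat_1 = gamma(1) / gamma(0) = 0.3216 / 3.0341 = 0.1060.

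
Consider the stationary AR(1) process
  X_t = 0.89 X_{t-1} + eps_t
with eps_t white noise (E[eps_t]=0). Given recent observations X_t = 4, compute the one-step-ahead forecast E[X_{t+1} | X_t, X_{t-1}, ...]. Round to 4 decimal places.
E[X_{t+1} \mid \mathcal F_t] = 3.5600

For an AR(p) model X_t = c + sum_i phi_i X_{t-i} + eps_t, the
one-step-ahead conditional mean is
  E[X_{t+1} | X_t, ...] = c + sum_i phi_i X_{t+1-i}.
Substitute known values:
  E[X_{t+1} | ...] = (0.89) * (4)
                   = 3.5600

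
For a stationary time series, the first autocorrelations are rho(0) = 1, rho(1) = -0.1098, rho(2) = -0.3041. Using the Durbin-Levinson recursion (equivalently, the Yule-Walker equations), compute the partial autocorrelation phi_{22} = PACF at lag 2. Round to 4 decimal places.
\phi_{22} = -0.3200

The PACF at lag k is phi_{kk}, the last component of the solution
to the Yule-Walker system G_k phi = r_k where
  (G_k)_{ij} = rho(|i - j|), (r_k)_i = rho(i), i,j = 1..k.
Equivalently, Durbin-Levinson gives phi_{kk} iteratively:
  phi_{11} = rho(1)
  phi_{kk} = [rho(k) - sum_{j=1..k-1} phi_{k-1,j} rho(k-j)]
            / [1 - sum_{j=1..k-1} phi_{k-1,j} rho(j)],
  phi_{k,j} = phi_{k-1,j} - phi_{kk} phi_{k-1,k-j},  j = 1..k-1.
Step k = 1:
  phi_11 = rho(1) = -0.1098.
Step k = 2:
  phi_22 = [rho(2) - phi_11 rho(1)] / [1 - phi_11 rho(1)] = [-0.3041 - (-0.1098)(-0.1098)] / [1 - (-0.1098)(-0.1098)]
         = -0.31615604 / 0.98794396 = -0.32.
Therefore phi_{22} = -0.3200.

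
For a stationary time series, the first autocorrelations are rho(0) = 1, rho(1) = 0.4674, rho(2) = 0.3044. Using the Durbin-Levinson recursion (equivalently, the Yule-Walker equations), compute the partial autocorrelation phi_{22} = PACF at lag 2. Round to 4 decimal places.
\phi_{22} = 0.1100

The PACF at lag k is phi_{kk}, the last component of the solution
to the Yule-Walker system G_k phi = r_k where
  (G_k)_{ij} = rho(|i - j|), (r_k)_i = rho(i), i,j = 1..k.
Equivalently, Durbin-Levinson gives phi_{kk} iteratively:
  phi_{11} = rho(1)
  phi_{kk} = [rho(k) - sum_{j=1..k-1} phi_{k-1,j} rho(k-j)]
            / [1 - sum_{j=1..k-1} phi_{k-1,j} rho(j)],
  phi_{k,j} = phi_{k-1,j} - phi_{kk} phi_{k-1,k-j},  j = 1..k-1.
Step k = 1:
  phi_11 = rho(1) = 0.4674.
Step k = 2:
  phi_22 = [rho(2) - phi_11 rho(1)] / [1 - phi_11 rho(1)] = [0.3044 - (0.4674)(0.4674)] / [1 - (0.4674)(0.4674)]
         = 0.08593724 / 0.78153724 = 0.11.
Therefore phi_{22} = 0.1100.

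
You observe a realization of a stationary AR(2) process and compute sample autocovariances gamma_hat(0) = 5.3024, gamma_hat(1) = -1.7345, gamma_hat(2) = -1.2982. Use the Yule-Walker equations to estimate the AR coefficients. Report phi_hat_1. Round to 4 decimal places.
\hat\phi_{1} = -0.4560

The Yule-Walker equations for an AR(p) process read, in matrix form,
  Gamma_p phi = r_p,   with   (Gamma_p)_{ij} = gamma(|i - j|),
                       (r_p)_i = gamma(i),   i,j = 1..p.
Substitute the sample gammas (Toeplitz matrix and right-hand side of size 2):
  Gamma_p = [[5.3024, -1.7345], [-1.7345, 5.3024]]
  r_p     = [-1.7345, -1.2982]
Written out:
  5.3024 phi_1 - 1.7345 phi_2 = -1.7345
  -1.7345 phi_1 + 5.3024 phi_2 = -1.2982
Solve by Cramer's rule:
  det = gamma(0)^2 - gamma(1)^2 = (5.3024)^2 - (-1.7345)^2 = 28.11544576 - 3.00849025 = 25.10695551
  phi_hat_1 = [gamma(1) gamma(0) - gamma(1) gamma(2)] / det = [(-1.7345)(5.3024) - (-1.7345)(-1.2982)] / 25.10695551 = -11.4487407 / 25.10695551 = -0.456
  phi_hat_2 = [gamma(0) gamma(2) - gamma(1)^2] / det = [(5.3024)(-1.2982) - (-1.7345)^2] / 25.10695551 = -9.89206593 / 25.10695551 = -0.394
So phi_hat = [-0.4560, -0.3940].
Therefore phi_hat_1 = -0.4560.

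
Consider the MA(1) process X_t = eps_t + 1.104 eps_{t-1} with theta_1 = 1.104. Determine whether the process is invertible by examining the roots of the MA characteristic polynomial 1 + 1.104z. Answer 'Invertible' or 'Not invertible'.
\text{Not invertible}

The MA(q) characteristic polynomial is P(z) = 1 + 1.104z.
Invertibility requires all roots to lie outside the unit circle, i.e. |z| > 1 for every root.
This is linear in z: 1 + (1.104) z = 0  =>  z = -1/(1.104) = -0.905797,  |z| = 0.905797.
Moduli of all roots: 0.9058.
All moduli strictly greater than 1? No.
Verdict: Not invertible.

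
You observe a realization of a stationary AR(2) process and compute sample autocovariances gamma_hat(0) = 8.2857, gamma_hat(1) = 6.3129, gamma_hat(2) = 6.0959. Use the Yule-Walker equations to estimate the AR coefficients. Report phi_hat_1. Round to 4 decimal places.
\hat\phi_{1} = 0.4800

The Yule-Walker equations for an AR(p) process read, in matrix form,
  Gamma_p phi = r_p,   with   (Gamma_p)_{ij} = gamma(|i - j|),
                       (r_p)_i = gamma(i),   i,j = 1..p.
Substitute the sample gammas (Toeplitz matrix and right-hand side of size 2):
  Gamma_p = [[8.2857, 6.3129], [6.3129, 8.2857]]
  r_p     = [6.3129, 6.0959]
Written out:
  8.2857 phi_1 + 6.3129 phi_2 = 6.3129
  6.3129 phi_1 + 8.2857 phi_2 = 6.0959
Solve by Cramer's rule:
  det = gamma(0)^2 - gamma(1)^2 = (8.2857)^2 - (6.3129)^2 = 68.65282449 - 39.85270641 = 28.80011808
  phi_hat_1 = [gamma(1) gamma(0) - gamma(1) gamma(2)] / det = [(6.3129)(8.2857) - (6.3129)(6.0959)] / 28.80011808 = 13.82398842 / 28.80011808 = 0.48
  phi_hat_2 = [gamma(0) gamma(2) - gamma(1)^2] / det = [(8.2857)(6.0959) - (6.3129)^2] / 28.80011808 = 10.65609222 / 28.80011808 = 0.37
So phi_hat = [0.4800, 0.3700].
Therefore phi_hat_1 = 0.4800.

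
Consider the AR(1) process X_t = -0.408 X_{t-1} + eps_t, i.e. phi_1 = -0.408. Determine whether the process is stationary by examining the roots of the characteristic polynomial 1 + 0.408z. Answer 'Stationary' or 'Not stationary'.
\text{Stationary}

The AR(p) characteristic polynomial is P(z) = 1 + 0.408z.
Stationarity requires all roots to lie outside the unit circle, i.e. |z| > 1 for every root.
This is linear in z: 1 + (0.408) z = 0  =>  z = -1/(0.408) = -2.45098,  |z| = 2.45098.
Moduli of all roots: 2.4510.
All moduli strictly greater than 1? Yes.
Verdict: Stationary.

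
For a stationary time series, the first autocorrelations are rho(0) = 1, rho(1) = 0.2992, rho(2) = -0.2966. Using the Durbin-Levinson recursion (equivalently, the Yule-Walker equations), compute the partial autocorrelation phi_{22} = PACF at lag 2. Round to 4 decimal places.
\phi_{22} = -0.4241

The PACF at lag k is phi_{kk}, the last component of the solution
to the Yule-Walker system G_k phi = r_k where
  (G_k)_{ij} = rho(|i - j|), (r_k)_i = rho(i), i,j = 1..k.
Equivalently, Durbin-Levinson gives phi_{kk} iteratively:
  phi_{11} = rho(1)
  phi_{kk} = [rho(k) - sum_{j=1..k-1} phi_{k-1,j} rho(k-j)]
            / [1 - sum_{j=1..k-1} phi_{k-1,j} rho(j)],
  phi_{k,j} = phi_{k-1,j} - phi_{kk} phi_{k-1,k-j},  j = 1..k-1.
Step k = 1:
  phi_11 = rho(1) = 0.2992.
Step k = 2:
  phi_22 = [rho(2) - phi_11 rho(1)] / [1 - phi_11 rho(1)] = [-0.2966 - (0.2992)(0.2992)] / [1 - (0.2992)(0.2992)]
         = -0.38612064 / 0.91047936 = -0.4241.
Therefore phi_{22} = -0.4241.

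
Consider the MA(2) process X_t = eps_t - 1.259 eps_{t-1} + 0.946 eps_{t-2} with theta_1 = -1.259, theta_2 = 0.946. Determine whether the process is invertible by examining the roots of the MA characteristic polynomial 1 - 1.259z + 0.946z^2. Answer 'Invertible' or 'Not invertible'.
\text{Invertible}

The MA(q) characteristic polynomial is P(z) = 1 - 1.259z + 0.946z^2.
Invertibility requires all roots to lie outside the unit circle, i.e. |z| > 1 for every root.
Set 1 + (-1.259) z + (0.946) z^2 = 0, i.e. a z^2 + b z + c = 0 with a = 0.946, b = -1.259, c = 1.
Discriminant D = b^2 - 4ac = (-1.259)^2 - 4*(0.946)*1 = 1.585081 - (3.784) = -2.198919.
D < 0, so the roots are the complex-conjugate pair z = (-b +/- i sqrt(-D)) / (2a) = 0.6654 +/- 0.7838i.
For a conjugate pair |z|^2 = z * conj(z) = (product of roots) = c/a = 1/(0.946) = 1.057082, so |z| = sqrt(1.057082) = 1.0281 for both roots.
Moduli of all roots: 1.0281, 1.0281.
All moduli strictly greater than 1? Yes.
Verdict: Invertible.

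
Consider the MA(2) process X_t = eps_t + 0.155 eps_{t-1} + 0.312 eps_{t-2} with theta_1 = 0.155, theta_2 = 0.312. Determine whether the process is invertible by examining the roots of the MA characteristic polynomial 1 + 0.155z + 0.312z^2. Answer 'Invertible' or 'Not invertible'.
\text{Invertible}

The MA(q) characteristic polynomial is P(z) = 1 + 0.155z + 0.312z^2.
Invertibility requires all roots to lie outside the unit circle, i.e. |z| > 1 for every root.
Set 1 + (0.155) z + (0.312) z^2 = 0, i.e. a z^2 + b z + c = 0 with a = 0.312, b = 0.155, c = 1.
Discriminant D = b^2 - 4ac = (0.155)^2 - 4*(0.312)*1 = 0.024025 - (1.248) = -1.223975.
D < 0, so the roots are the complex-conjugate pair z = (-b +/- i sqrt(-D)) / (2a) = -0.2484 +/- 1.773i.
For a conjugate pair |z|^2 = z * conj(z) = (product of roots) = c/a = 1/(0.312) = 3.205128, so |z| = sqrt(3.205128) = 1.7903 for both roots.
Moduli of all roots: 1.7903, 1.7903.
All moduli strictly greater than 1? Yes.
Verdict: Invertible.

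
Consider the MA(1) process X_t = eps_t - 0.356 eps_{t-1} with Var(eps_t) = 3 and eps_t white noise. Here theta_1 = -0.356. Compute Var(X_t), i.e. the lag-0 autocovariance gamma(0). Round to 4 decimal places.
\gamma(0) = 3.3802

For an MA(q) process X_t = eps_t + sum_i theta_i eps_{t-i} with
Var(eps_t) = sigma^2, the variance is
  gamma(0) = sigma^2 * (1 + sum_i theta_i^2).
  sum_i theta_i^2 = (-0.356)^2 = 0.126736.
  gamma(0) = 3 * (1 + 0.126736) = 3 * 1.126736 = 3.380208, which rounds to 3.3802.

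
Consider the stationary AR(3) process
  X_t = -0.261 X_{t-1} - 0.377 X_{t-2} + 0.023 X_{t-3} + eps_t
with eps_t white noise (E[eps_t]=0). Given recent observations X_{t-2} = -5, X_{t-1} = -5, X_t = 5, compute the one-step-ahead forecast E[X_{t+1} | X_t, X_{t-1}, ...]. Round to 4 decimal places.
E[X_{t+1} \mid \mathcal F_t] = 0.4650

For an AR(p) model X_t = c + sum_i phi_i X_{t-i} + eps_t, the
one-step-ahead conditional mean is
  E[X_{t+1} | X_t, ...] = c + sum_i phi_i X_{t+1-i}.
Substitute known values:
  E[X_{t+1} | ...] = (-0.261) * (5) + (-0.377) * (-5) + (0.023) * (-5)
                   = 0.4650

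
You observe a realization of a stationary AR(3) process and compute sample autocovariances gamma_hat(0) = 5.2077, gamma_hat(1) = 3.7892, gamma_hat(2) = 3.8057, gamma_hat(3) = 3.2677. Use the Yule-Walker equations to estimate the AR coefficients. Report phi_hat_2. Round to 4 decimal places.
\hat\phi_{2} = 0.4150

The Yule-Walker equations for an AR(p) process read, in matrix form,
  Gamma_p phi = r_p,   with   (Gamma_p)_{ij} = gamma(|i - j|),
                       (r_p)_i = gamma(i),   i,j = 1..p.
Substitute the sample gammas (Toeplitz matrix and right-hand side of size 3):
  Gamma_p = [[5.2077, 3.7892, 3.8057], [3.7892, 5.2077, 3.7892], [3.8057, 3.7892, 5.2077]]
  r_p     = [3.7892, 3.8057, 3.2677]
Written out (R1..R3):
  (R1) 5.2077 phi_1 + 3.7892 phi_2 + 3.8057 phi_3 = 3.7892
  (R2) 3.7892 phi_1 + 5.2077 phi_2 + 3.7892 phi_3 = 3.8057
  (R3) 3.8057 phi_1 + 3.7892 phi_2 + 5.2077 phi_3 = 3.2677
Gaussian elimination:
  R2 <- R2 - (3.7892/5.2077) R1 = R2 - (0.727615) R1:  2.450622 phi_2 + 1.020116 phi_3 = 1.048622
  R3 <- R3 - (3.8057/5.2077) R1 = R3 - (0.730783) R1:  1.020116 phi_2 + 2.426558 phi_3 = 0.498616
  R3 <- R3 - (1.020116/2.450622) R2 = R3 - (0.416268) R2:  2.001916 phi_3 = 0.062108
Back-substitution:
  phi_hat_3 = 0.062108 / 2.001916 = 0.031024
  phi_hat_2 = (1.048622 - (1.020116)(0.031024)) / 2.450622 = 0.414986
  phi_hat_1 = (3.7892 - (3.7892)(0.414986) - (3.8057)(0.031024)) / 5.2077 = 0.402993
So phi_hat = [0.4030, 0.4150, 0.0310].
Therefore phi_hat_2 = 0.4150.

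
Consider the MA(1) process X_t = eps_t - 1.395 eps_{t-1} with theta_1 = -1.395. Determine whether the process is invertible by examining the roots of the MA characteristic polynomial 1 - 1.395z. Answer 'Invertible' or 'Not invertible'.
\text{Not invertible}

The MA(q) characteristic polynomial is P(z) = 1 - 1.395z.
Invertibility requires all roots to lie outside the unit circle, i.e. |z| > 1 for every root.
This is linear in z: 1 + (-1.395) z = 0  =>  z = -1/(-1.395) = 0.716846,  |z| = 0.716846.
Moduli of all roots: 0.7168.
All moduli strictly greater than 1? No.
Verdict: Not invertible.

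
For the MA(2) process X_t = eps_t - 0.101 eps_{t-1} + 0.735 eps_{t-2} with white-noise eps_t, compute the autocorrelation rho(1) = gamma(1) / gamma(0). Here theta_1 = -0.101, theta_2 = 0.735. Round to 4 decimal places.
\rho(1) = -0.1130

For an MA(q) process with theta_0 = 1, the autocovariance is
  gamma(k) = sigma^2 * sum_{i=0..q-k} theta_i * theta_{i+k},
and rho(k) = gamma(k) / gamma(0). Sigma^2 cancels.
  numerator   = (1)*(-0.101) + (-0.101)*(0.735) = -0.175235.
  denominator = (1)^2 + (-0.101)^2 + (0.735)^2 = 1.550426.
  rho(1) = -0.175235 / 1.550426 = -0.1130.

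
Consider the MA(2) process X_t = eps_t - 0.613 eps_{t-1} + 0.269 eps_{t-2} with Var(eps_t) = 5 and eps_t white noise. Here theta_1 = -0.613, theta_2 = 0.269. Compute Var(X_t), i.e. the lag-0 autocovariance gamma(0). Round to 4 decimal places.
\gamma(0) = 7.2407

For an MA(q) process X_t = eps_t + sum_i theta_i eps_{t-i} with
Var(eps_t) = sigma^2, the variance is
  gamma(0) = sigma^2 * (1 + sum_i theta_i^2).
  sum_i theta_i^2 = (-0.613)^2 + (0.269)^2 = 0.375769 + 0.072361 = 0.44813.
  gamma(0) = 5 * (1 + 0.44813) = 5 * 1.44813 = 7.24065, which rounds to 7.2407.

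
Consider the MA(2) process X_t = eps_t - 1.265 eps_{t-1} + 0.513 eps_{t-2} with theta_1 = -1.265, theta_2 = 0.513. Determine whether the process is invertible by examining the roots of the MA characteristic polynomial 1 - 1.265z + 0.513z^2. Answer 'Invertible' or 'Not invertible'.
\text{Invertible}

The MA(q) characteristic polynomial is P(z) = 1 - 1.265z + 0.513z^2.
Invertibility requires all roots to lie outside the unit circle, i.e. |z| > 1 for every root.
Set 1 + (-1.265) z + (0.513) z^2 = 0, i.e. a z^2 + b z + c = 0 with a = 0.513, b = -1.265, c = 1.
Discriminant D = b^2 - 4ac = (-1.265)^2 - 4*(0.513)*1 = 1.600225 - (2.052) = -0.451775.
D < 0, so the roots are the complex-conjugate pair z = (-b +/- i sqrt(-D)) / (2a) = 1.2329 +/- 0.6551i.
For a conjugate pair |z|^2 = z * conj(z) = (product of roots) = c/a = 1/(0.513) = 1.949318, so |z| = sqrt(1.949318) = 1.3962 for both roots.
Moduli of all roots: 1.3962, 1.3962.
All moduli strictly greater than 1? Yes.
Verdict: Invertible.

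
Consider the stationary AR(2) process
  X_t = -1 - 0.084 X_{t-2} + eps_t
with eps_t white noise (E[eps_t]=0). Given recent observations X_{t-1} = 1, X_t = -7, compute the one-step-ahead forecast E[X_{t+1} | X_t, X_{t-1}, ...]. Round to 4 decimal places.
E[X_{t+1} \mid \mathcal F_t] = -1.0840

For an AR(p) model X_t = c + sum_i phi_i X_{t-i} + eps_t, the
one-step-ahead conditional mean is
  E[X_{t+1} | X_t, ...] = c + sum_i phi_i X_{t+1-i}.
Substitute known values:
  E[X_{t+1} | ...] = -1 + (0) * (-7) + (-0.084) * (1)
                   = -1.0840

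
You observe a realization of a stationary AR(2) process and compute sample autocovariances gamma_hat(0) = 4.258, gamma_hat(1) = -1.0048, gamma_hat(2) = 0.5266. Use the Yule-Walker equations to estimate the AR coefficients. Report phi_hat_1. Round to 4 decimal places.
\hat\phi_{1} = -0.2190

The Yule-Walker equations for an AR(p) process read, in matrix form,
  Gamma_p phi = r_p,   with   (Gamma_p)_{ij} = gamma(|i - j|),
                       (r_p)_i = gamma(i),   i,j = 1..p.
Substitute the sample gammas (Toeplitz matrix and right-hand side of size 2):
  Gamma_p = [[4.258, -1.0048], [-1.0048, 4.258]]
  r_p     = [-1.0048, 0.5266]
Written out:
  4.258 phi_1 - 1.0048 phi_2 = -1.0048
  -1.0048 phi_1 + 4.258 phi_2 = 0.5266
Solve by Cramer's rule:
  det = gamma(0)^2 - gamma(1)^2 = (4.258)^2 - (-1.0048)^2 = 18.130564 - 1.00962304 = 17.12094096
  phi_hat_1 = [gamma(1) gamma(0) - gamma(1) gamma(2)] / det = [(-1.0048)(4.258) - (-1.0048)(0.5266)] / 17.12094096 = -3.74931072 / 17.12094096 = -0.219
  phi_hat_2 = [gamma(0) gamma(2) - gamma(1)^2] / det = [(4.258)(0.5266) - (-1.0048)^2] / 17.12094096 = 1.23263976 / 17.12094096 = 0.072
So phi_hat = [-0.2190, 0.0720].
Therefore phi_hat_1 = -0.2190.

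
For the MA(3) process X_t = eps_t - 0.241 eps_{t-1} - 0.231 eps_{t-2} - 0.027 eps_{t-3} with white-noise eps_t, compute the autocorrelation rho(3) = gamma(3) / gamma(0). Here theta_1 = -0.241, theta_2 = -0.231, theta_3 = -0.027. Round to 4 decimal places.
\rho(3) = -0.0243

For an MA(q) process with theta_0 = 1, the autocovariance is
  gamma(k) = sigma^2 * sum_{i=0..q-k} theta_i * theta_{i+k},
and rho(k) = gamma(k) / gamma(0). Sigma^2 cancels.
  numerator   = (1)*(-0.027) = -0.027.
  denominator = (1)^2 + (-0.241)^2 + (-0.231)^2 + (-0.027)^2 = 1.112171.
  rho(3) = -0.027 / 1.112171 = -0.0243.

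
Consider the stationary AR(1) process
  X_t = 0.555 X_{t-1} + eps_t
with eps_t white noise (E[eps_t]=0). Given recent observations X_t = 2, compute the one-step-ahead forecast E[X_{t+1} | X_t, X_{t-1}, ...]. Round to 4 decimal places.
E[X_{t+1} \mid \mathcal F_t] = 1.1100

For an AR(p) model X_t = c + sum_i phi_i X_{t-i} + eps_t, the
one-step-ahead conditional mean is
  E[X_{t+1} | X_t, ...] = c + sum_i phi_i X_{t+1-i}.
Substitute known values:
  E[X_{t+1} | ...] = (0.555) * (2)
                   = 1.1100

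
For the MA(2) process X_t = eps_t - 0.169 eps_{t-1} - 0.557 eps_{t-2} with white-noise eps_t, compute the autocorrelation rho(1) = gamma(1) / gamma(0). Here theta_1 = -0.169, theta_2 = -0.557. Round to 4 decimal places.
\rho(1) = -0.0559

For an MA(q) process with theta_0 = 1, the autocovariance is
  gamma(k) = sigma^2 * sum_{i=0..q-k} theta_i * theta_{i+k},
and rho(k) = gamma(k) / gamma(0). Sigma^2 cancels.
  numerator   = (1)*(-0.169) + (-0.169)*(-0.557) = -0.074867.
  denominator = (1)^2 + (-0.169)^2 + (-0.557)^2 = 1.33881.
  rho(1) = -0.074867 / 1.33881 = -0.0559.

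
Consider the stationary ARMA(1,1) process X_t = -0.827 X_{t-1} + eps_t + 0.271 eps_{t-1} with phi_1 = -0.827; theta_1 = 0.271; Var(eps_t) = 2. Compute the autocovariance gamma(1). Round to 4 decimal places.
\gamma(1) = -2.7297

Multiply the model equation by X_{t-k} and take expectations. With theta_0 = psi_0 = 1 and psi_j the MA(infinity) weights, this gives
  gamma(k) - sum_i phi_i gamma(k-i) = c_k,
  c_k = sigma^2 * sum_{j=k..q} theta_j psi_{j-k}   (c_k = 0 for k > q),
using gamma(-m) = gamma(m).
psi-weights needed (psi_j = theta_j + sum_i phi_i psi_{j-i}):
  psi_1 = theta_1 + phi_1 = 0.271 + (-0.827) = -0.556
Right-hand sides:
  c_0 = sigma^2 (1 + theta_1 psi_1) = 2 * (1 + (0.271)(-0.556)) = 2 * 0.849324 = 1.698648
  c_1 = sigma^2 theta_1 = 2 * (0.271) = 0.542
  c_2 = 0
Equations for k = 0 and k = 1 (AR order 1):
  gamma(0) = phi_1 gamma(1) + c_0
  gamma(1) = phi_1 gamma(0) + c_1
Substituting the second into the first: gamma(0) (1 - phi_1^2) = c_0 + phi_1 c_1, so
  gamma(0) = (c_0 + phi_1 c_1) / (1 - phi_1^2) = (1.698648 + (-0.827)(0.542)) / (1 - (-0.827)^2) = 1.250414 / 0.316071 = 3.956117.
  gamma(1) = phi_1 gamma(0) + c_1 = (-0.827)(3.956117) + (0.542) = -2.729709.
Therefore gamma(1) = -2.7297 (to 4 decimal places).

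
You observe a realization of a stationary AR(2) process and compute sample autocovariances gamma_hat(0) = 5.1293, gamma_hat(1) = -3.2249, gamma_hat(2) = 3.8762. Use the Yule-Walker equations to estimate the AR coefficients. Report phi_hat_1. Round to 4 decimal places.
\hat\phi_{1} = -0.2540

The Yule-Walker equations for an AR(p) process read, in matrix form,
  Gamma_p phi = r_p,   with   (Gamma_p)_{ij} = gamma(|i - j|),
                       (r_p)_i = gamma(i),   i,j = 1..p.
Substitute the sample gammas (Toeplitz matrix and right-hand side of size 2):
  Gamma_p = [[5.1293, -3.2249], [-3.2249, 5.1293]]
  r_p     = [-3.2249, 3.8762]
Written out:
  5.1293 phi_1 - 3.2249 phi_2 = -3.2249
  -3.2249 phi_1 + 5.1293 phi_2 = 3.8762
Solve by Cramer's rule:
  det = gamma(0)^2 - gamma(1)^2 = (5.1293)^2 - (-3.2249)^2 = 26.30971849 - 10.39998001 = 15.90973848
  phi_hat_1 = [gamma(1) gamma(0) - gamma(1) gamma(2)] / det = [(-3.2249)(5.1293) - (-3.2249)(3.8762)] / 15.90973848 = -4.04112219 / 15.90973848 = -0.254
  phi_hat_2 = [gamma(0) gamma(2) - gamma(1)^2] / det = [(5.1293)(3.8762) - (-3.2249)^2] / 15.90973848 = 9.48221265 / 15.90973848 = 0.596
So phi_hat = [-0.2540, 0.5960].
Therefore phi_hat_1 = -0.2540.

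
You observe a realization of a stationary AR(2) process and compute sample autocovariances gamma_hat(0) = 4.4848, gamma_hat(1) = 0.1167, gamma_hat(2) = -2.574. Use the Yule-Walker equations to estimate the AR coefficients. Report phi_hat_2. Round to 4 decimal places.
\hat\phi_{2} = -0.5750

The Yule-Walker equations for an AR(p) process read, in matrix form,
  Gamma_p phi = r_p,   with   (Gamma_p)_{ij} = gamma(|i - j|),
                       (r_p)_i = gamma(i),   i,j = 1..p.
Substitute the sample gammas (Toeplitz matrix and right-hand side of size 2):
  Gamma_p = [[4.4848, 0.1167], [0.1167, 4.4848]]
  r_p     = [0.1167, -2.574]
Written out:
  4.4848 phi_1 + 0.1167 phi_2 = 0.1167
  0.1167 phi_1 + 4.4848 phi_2 = -2.574
Solve by Cramer's rule:
  det = gamma(0)^2 - gamma(1)^2 = (4.4848)^2 - (0.1167)^2 = 20.11343104 - 0.01361889 = 20.09981215
  phi_hat_1 = [gamma(1) gamma(0) - gamma(1) gamma(2)] / det = [(0.1167)(4.4848) - (0.1167)(-2.574)] / 20.09981215 = 0.82376196 / 20.09981215 = 0.041
  phi_hat_2 = [gamma(0) gamma(2) - gamma(1)^2] / det = [(4.4848)(-2.574) - (0.1167)^2] / 20.09981215 = -11.55749409 / 20.09981215 = -0.575
So phi_hat = [0.0410, -0.5750].
Therefore phi_hat_2 = -0.5750.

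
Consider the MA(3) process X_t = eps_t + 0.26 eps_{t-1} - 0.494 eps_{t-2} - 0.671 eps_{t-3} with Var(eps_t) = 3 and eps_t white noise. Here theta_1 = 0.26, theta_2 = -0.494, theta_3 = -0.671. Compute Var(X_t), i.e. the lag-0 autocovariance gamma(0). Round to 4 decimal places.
\gamma(0) = 5.2856

For an MA(q) process X_t = eps_t + sum_i theta_i eps_{t-i} with
Var(eps_t) = sigma^2, the variance is
  gamma(0) = sigma^2 * (1 + sum_i theta_i^2).
  sum_i theta_i^2 = (0.26)^2 + (-0.494)^2 + (-0.671)^2 = 0.0676 + 0.244036 + 0.450241 = 0.761877.
  gamma(0) = 3 * (1 + 0.761877) = 3 * 1.761877 = 5.285631, which rounds to 5.2856.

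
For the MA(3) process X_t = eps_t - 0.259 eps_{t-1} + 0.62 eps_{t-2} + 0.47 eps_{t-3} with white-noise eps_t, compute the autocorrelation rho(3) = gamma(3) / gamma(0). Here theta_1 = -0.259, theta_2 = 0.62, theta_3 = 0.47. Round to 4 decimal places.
\rho(3) = 0.2810

For an MA(q) process with theta_0 = 1, the autocovariance is
  gamma(k) = sigma^2 * sum_{i=0..q-k} theta_i * theta_{i+k},
and rho(k) = gamma(k) / gamma(0). Sigma^2 cancels.
  numerator   = (1)*(0.47) = 0.47.
  denominator = (1)^2 + (-0.259)^2 + (0.62)^2 + (0.47)^2 = 1.672381.
  rho(3) = 0.47 / 1.672381 = 0.2810.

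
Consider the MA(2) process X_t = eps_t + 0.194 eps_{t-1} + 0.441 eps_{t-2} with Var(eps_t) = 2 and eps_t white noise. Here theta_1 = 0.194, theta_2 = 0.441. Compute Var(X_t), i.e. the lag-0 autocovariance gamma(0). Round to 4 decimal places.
\gamma(0) = 2.4642

For an MA(q) process X_t = eps_t + sum_i theta_i eps_{t-i} with
Var(eps_t) = sigma^2, the variance is
  gamma(0) = sigma^2 * (1 + sum_i theta_i^2).
  sum_i theta_i^2 = (0.194)^2 + (0.441)^2 = 0.037636 + 0.194481 = 0.232117.
  gamma(0) = 2 * (1 + 0.232117) = 2 * 1.232117 = 2.464234, which rounds to 2.4642.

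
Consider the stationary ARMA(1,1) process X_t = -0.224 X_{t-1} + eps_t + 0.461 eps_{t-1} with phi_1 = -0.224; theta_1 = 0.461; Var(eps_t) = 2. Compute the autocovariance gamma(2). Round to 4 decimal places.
\gamma(2) = -0.1002

Multiply the model equation by X_{t-k} and take expectations. With theta_0 = psi_0 = 1 and psi_j the MA(infinity) weights, this gives
  gamma(k) - sum_i phi_i gamma(k-i) = c_k,
  c_k = sigma^2 * sum_{j=k..q} theta_j psi_{j-k}   (c_k = 0 for k > q),
using gamma(-m) = gamma(m).
psi-weights needed (psi_j = theta_j + sum_i phi_i psi_{j-i}):
  psi_1 = theta_1 + phi_1 = 0.461 + (-0.224) = 0.237
Right-hand sides:
  c_0 = sigma^2 (1 + theta_1 psi_1) = 2 * (1 + (0.461)(0.237)) = 2 * 1.109257 = 2.218514
  c_1 = sigma^2 theta_1 = 2 * (0.461) = 0.922
  c_2 = 0
Equations for k = 0 and k = 1 (AR order 1):
  gamma(0) = phi_1 gamma(1) + c_0
  gamma(1) = phi_1 gamma(0) + c_1
Substituting the second into the first: gamma(0) (1 - phi_1^2) = c_0 + phi_1 c_1, so
  gamma(0) = (c_0 + phi_1 c_1) / (1 - phi_1^2) = (2.218514 + (-0.224)(0.922)) / (1 - (-0.224)^2) = 2.011986 / 0.949824 = 2.118272.
  gamma(1) = phi_1 gamma(0) + c_1 = (-0.224)(2.118272) + (0.922) = 0.447507.
For k = 2 (> q): gamma(2) = phi_1 gamma(1) = (-0.224)(0.447507) = -0.100242.
Therefore gamma(2) = -0.1002 (to 4 decimal places).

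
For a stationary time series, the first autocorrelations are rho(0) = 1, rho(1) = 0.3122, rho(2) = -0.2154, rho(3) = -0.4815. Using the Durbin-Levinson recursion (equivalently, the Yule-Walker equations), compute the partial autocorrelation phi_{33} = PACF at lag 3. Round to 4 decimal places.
\phi_{33} = -0.3560

The PACF at lag k is phi_{kk}, the last component of the solution
to the Yule-Walker system G_k phi = r_k where
  (G_k)_{ij} = rho(|i - j|), (r_k)_i = rho(i), i,j = 1..k.
Equivalently, Durbin-Levinson gives phi_{kk} iteratively:
  phi_{11} = rho(1)
  phi_{kk} = [rho(k) - sum_{j=1..k-1} phi_{k-1,j} rho(k-j)]
            / [1 - sum_{j=1..k-1} phi_{k-1,j} rho(j)],
  phi_{k,j} = phi_{k-1,j} - phi_{kk} phi_{k-1,k-j},  j = 1..k-1.
Step k = 1:
  phi_11 = rho(1) = 0.3122.
Step k = 2:
  phi_22 = [rho(2) - phi_11 rho(1)] / [1 - phi_11 rho(1)] = [-0.2154 - (0.3122)(0.3122)] / [1 - (0.3122)(0.3122)]
         = -0.31286884 / 0.90253116 = -0.346657.
  Update: phi_21 = phi_11 - phi_22 phi_11 = 0.3122 - (-0.346657)(0.3122) = 0.420426.
Step k = 3:
  phi_33 = [rho(3) - phi_21 rho(2) - phi_22 rho(1)] / [1 - phi_21 rho(1) - phi_22 rho(2)]
    numerator   = -0.4815 - (0.420426)(-0.2154) - (-0.346657)(0.3122) = -0.28271382
    denominator = 1 - (0.420426)(0.3122) - (-0.346657)(-0.2154) = 0.79407295
  phi_33 = -0.28271382 / 0.79407295 = -0.356.
Therefore phi_{33} = -0.3560.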